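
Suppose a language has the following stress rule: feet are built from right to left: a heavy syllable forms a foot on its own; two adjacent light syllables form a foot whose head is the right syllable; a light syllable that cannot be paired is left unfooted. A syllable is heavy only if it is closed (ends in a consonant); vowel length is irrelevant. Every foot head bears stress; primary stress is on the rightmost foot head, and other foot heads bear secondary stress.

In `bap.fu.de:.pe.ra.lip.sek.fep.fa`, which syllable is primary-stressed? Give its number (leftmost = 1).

Weights: 1 bap H, 2 fu L, 3 de: L, 4 pe L, 5 ra L, 6 lip H, 7 sek H, 8 fep H, 9 fa L.
Parse right to left (heavy = foot alone; LL = one foot; stranded L unfooted): (ˈbap) (fu.ˈde:) (pe.ˈra) (ˈlip) (ˈsek) (ˈfep) fa.
Foot heads: 1, 3, 5, 6, 7, 8.
Primary stress on the rightmost head = syllable 8.
Primary stress: syllable 8 → bap.fu.de:.pe.ra.lip.sek.ˈfep.fa.

8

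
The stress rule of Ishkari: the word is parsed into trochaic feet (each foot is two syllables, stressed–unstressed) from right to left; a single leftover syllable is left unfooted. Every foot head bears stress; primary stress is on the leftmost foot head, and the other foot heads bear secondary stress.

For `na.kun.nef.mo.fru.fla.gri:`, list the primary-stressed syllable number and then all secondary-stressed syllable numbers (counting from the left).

primary 2, secondary 4, 6

Parse right to left into trochaic (ˈσσ) feet: na (ˈkun.nef) (ˈmo.fru) (ˈfla.gri:). Syllable 1 is left unfooted.
Foot heads (stressed positions): 2, 4, 6.
End Rule Leftmost: primary stress on the leftmost head = syllable 2.
Secondary stress on 4, 6: na.ˈkun.nef.ˌmo.fru.ˌfla.gri:.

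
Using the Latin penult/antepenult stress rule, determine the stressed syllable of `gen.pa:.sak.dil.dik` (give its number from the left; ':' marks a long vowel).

4

Classical Latin: stress the penult if heavy (long vowel or closed), else the antepenult.
Weights: 3 sak H, 4 dil H, 5 dik H.
The penult (syllable 4, dil) is heavy, so it takes stress.
Stress on syllable 4: gen.pa:.sak.ˈdil.dik.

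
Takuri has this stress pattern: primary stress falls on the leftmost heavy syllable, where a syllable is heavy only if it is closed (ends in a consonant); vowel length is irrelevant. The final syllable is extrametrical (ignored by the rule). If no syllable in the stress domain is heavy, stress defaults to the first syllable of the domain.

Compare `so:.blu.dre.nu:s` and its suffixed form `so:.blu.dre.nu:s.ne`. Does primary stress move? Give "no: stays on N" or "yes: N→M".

yes: 1→4

Base `so:.blu.dre.nu:s` (4 syllables):
  The final syllable (4, nu:s) is extrametrical; the stress domain is syllables 1–3.
  Weights: 1 so: L, 2 blu L, 3 dre L.
  No heavy syllable in the domain; default to the first syllable of the domain = syllable 1.
  → primary stress on syllable 1.
Suffixed `so:.blu.dre.nu:s.ne` (5 syllables):
  The final syllable (5, ne) is extrametrical; the stress domain is syllables 1–4.
  Weights: 1 so: L, 2 blu L, 3 dre L, 4 nu:s H.
  Heavy syllables in the domain: 4. The leftmost is syllable 4 (nu:s).
  → primary stress on syllable 4.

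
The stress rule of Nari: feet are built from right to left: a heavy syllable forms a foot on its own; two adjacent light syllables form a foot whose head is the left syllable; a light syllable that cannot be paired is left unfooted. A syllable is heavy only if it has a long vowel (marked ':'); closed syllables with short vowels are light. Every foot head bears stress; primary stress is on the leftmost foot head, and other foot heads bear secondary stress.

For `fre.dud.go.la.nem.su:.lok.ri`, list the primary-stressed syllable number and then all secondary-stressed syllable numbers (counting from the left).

primary 2, secondary 4, 6, 7

Weights: 1 fre L, 2 dud L, 3 go L, 4 la L, 5 nem L, 6 su: H, 7 lok L, 8 ri L.
Parse right to left (heavy = foot alone; LL = one foot; stranded L unfooted): fre (ˈdud.go) (ˈla.nem) (ˈsu:) (ˈlok.ri).
Foot heads: 2, 4, 6, 7.
Primary stress on the leftmost head = syllable 2.
Secondary stress on 4, 6, 7: fre.ˈdud.go.ˌla.nem.ˌsu:.ˌlok.ri.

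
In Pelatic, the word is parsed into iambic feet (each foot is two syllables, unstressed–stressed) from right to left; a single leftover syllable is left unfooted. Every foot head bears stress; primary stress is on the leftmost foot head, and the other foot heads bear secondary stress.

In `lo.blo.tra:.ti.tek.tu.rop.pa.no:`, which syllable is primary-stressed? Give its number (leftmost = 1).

Parse right to left into iambic (σˈσ) feet: lo (blo.ˈtra:) (ti.ˈtek) (tu.ˈrop) (pa.ˈno:). Syllable 1 is left unfooted.
Foot heads (stressed positions): 3, 5, 7, 9.
End Rule Leftmost: primary stress on the leftmost head = syllable 3.
Primary stress: syllable 3 → lo.blo.ˈtra:.ti.tek.tu.rop.pa.no:.

3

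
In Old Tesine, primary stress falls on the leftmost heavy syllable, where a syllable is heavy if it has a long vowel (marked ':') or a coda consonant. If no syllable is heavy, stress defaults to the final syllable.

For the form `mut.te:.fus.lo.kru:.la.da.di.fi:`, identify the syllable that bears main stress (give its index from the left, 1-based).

1

Weights: 1 mut H, 2 te: H, 3 fus H, 4 lo L, 5 kru: H, 6 la L, 7 da L, 8 di L, 9 fi: H.
Heavy syllables in the domain: 1, 2, 3, 5, 9. The leftmost is syllable 1 (mut).
Primary stress: syllable 1 → ˈmut.te:.fus.lo.kru:.la.da.di.fi:.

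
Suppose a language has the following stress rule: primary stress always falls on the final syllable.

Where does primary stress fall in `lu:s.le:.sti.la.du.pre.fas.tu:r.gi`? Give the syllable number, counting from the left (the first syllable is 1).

The word has 9 syllables; the final syllable is syllable 9 (gi).
Primary stress: syllable 9 → lu:s.le:.sti.la.du.pre.fas.tu:r.ˈgi.

9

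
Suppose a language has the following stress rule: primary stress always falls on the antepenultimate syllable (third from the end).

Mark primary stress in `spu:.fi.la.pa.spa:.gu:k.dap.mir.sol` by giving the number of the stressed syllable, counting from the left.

7

The word has 9 syllables; the antepenultimate syllable (third from the end) is syllable 7 (dap).
Primary stress: syllable 7 → spu:.fi.la.pa.spa:.gu:k.ˈdap.mir.sol.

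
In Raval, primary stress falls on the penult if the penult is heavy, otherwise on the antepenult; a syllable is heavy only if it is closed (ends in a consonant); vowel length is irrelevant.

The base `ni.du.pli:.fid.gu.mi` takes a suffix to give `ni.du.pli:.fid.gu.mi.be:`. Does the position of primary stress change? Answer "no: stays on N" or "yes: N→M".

Base `ni.du.pli:.fid.gu.mi` (6 syllables):
  Weights: 4 fid H, 5 gu L, 6 mi L.
  The penult (syllable 5, gu) is light, so stress falls on the antepenult (syllable 4, fid).
  → primary stress on syllable 4.
Suffixed `ni.du.pli:.fid.gu.mi.be:` (7 syllables):
  Weights: 5 gu L, 6 mi L, 7 be: L.
  The penult (syllable 6, mi) is light, so stress falls on the antepenult (syllable 5, gu).
  → primary stress on syllable 5.

yes: 4→5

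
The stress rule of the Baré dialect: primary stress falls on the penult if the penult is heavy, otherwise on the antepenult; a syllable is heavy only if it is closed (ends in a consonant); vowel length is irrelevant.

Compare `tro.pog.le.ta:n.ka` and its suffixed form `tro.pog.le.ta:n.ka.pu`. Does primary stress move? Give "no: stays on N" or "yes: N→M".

Base `tro.pog.le.ta:n.ka` (5 syllables):
  Weights: 3 le L, 4 ta:n H, 5 ka L.
  The penult (syllable 4, ta:n) is heavy, so it takes stress.
  → primary stress on syllable 4.
Suffixed `tro.pog.le.ta:n.ka.pu` (6 syllables):
  Weights: 4 ta:n H, 5 ka L, 6 pu L.
  The penult (syllable 5, ka) is light, so stress falls on the antepenult (syllable 4, ta:n).
  → primary stress on syllable 4.

no: stays on 4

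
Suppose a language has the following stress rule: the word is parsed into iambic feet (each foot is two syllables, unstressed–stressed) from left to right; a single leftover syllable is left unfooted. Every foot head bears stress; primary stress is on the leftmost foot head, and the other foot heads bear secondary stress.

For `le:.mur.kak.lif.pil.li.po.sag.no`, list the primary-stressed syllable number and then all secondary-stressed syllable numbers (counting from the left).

primary 2, secondary 4, 6, 8

Parse left to right into iambic (σˈσ) feet: (le:.ˈmur) (kak.ˈlif) (pil.ˈli) (po.ˈsag) no. Syllable 9 is left unfooted.
Foot heads (stressed positions): 2, 4, 6, 8.
End Rule Leftmost: primary stress on the leftmost head = syllable 2.
Secondary stress on 4, 6, 8: le:.ˈmur.kak.ˌlif.pil.ˌli.po.ˌsag.no.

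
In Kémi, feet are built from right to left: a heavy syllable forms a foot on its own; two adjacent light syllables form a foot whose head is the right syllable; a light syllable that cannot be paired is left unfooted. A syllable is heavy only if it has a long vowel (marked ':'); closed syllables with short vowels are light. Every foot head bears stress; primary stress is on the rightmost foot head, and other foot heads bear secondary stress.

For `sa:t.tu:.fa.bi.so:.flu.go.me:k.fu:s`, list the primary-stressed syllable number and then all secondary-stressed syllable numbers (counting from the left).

primary 9, secondary 1, 2, 4, 5, 7, 8

Weights: 1 sa:t H, 2 tu: H, 3 fa L, 4 bi L, 5 so: H, 6 flu L, 7 go L, 8 me:k H, 9 fu:s H.
Parse right to left (heavy = foot alone; LL = one foot; stranded L unfooted): (ˈsa:t) (ˈtu:) (fa.ˈbi) (ˈso:) (flu.ˈgo) (ˈme:k) (ˈfu:s).
Foot heads: 1, 2, 4, 5, 7, 8, 9.
Primary stress on the rightmost head = syllable 9.
Secondary stress on 1, 2, 4, 5, 7, 8: ˌsa:t.ˌtu:.fa.ˌbi.ˌso:.flu.ˌgo.ˌme:k.ˈfu:s.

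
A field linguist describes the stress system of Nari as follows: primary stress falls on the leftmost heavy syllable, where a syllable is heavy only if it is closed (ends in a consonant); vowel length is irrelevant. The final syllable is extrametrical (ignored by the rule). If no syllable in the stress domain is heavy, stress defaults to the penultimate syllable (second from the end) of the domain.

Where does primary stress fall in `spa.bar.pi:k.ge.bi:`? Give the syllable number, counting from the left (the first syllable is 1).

2

The final syllable (5, bi:) is extrametrical; the stress domain is syllables 1–4.
Weights: 1 spa L, 2 bar H, 3 pi:k H, 4 ge L.
Heavy syllables in the domain: 2, 3. The leftmost is syllable 2 (bar).
Primary stress: syllable 2 → spa.ˈbar.pi:k.ge.bi:.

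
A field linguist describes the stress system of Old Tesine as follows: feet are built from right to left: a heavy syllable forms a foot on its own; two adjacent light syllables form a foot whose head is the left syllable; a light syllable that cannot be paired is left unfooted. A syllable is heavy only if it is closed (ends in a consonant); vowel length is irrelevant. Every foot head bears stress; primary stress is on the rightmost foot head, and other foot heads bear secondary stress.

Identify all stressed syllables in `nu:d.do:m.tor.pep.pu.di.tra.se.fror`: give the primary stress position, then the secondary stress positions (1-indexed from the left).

primary 9, secondary 1, 2, 3, 4, 5, 7

Weights: 1 nu:d H, 2 do:m H, 3 tor H, 4 pep H, 5 pu L, 6 di L, 7 tra L, 8 se L, 9 fror H.
Parse right to left (heavy = foot alone; LL = one foot; stranded L unfooted): (ˈnu:d) (ˈdo:m) (ˈtor) (ˈpep) (ˈpu.di) (ˈtra.se) (ˈfror).
Foot heads: 1, 2, 3, 4, 5, 7, 9.
Primary stress on the rightmost head = syllable 9.
Secondary stress on 1, 2, 3, 4, 5, 7: ˌnu:d.ˌdo:m.ˌtor.ˌpep.ˌpu.di.ˌtra.se.ˈfror.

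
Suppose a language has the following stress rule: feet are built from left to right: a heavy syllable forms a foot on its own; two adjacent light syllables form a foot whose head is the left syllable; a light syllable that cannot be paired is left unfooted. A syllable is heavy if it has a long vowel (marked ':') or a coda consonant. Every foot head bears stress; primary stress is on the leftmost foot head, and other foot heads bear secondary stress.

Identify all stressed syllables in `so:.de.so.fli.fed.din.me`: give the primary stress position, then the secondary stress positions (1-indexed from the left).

primary 1, secondary 2, 5, 6

Weights: 1 so: H, 2 de L, 3 so L, 4 fli L, 5 fed H, 6 din H, 7 me L.
Parse left to right (heavy = foot alone; LL = one foot; stranded L unfooted): (ˈso:) (ˈde.so) fli (ˈfed) (ˈdin) me.
Foot heads: 1, 2, 5, 6.
Primary stress on the leftmost head = syllable 1.
Secondary stress on 2, 5, 6: ˈso:.ˌde.so.fli.ˌfed.ˌdin.me.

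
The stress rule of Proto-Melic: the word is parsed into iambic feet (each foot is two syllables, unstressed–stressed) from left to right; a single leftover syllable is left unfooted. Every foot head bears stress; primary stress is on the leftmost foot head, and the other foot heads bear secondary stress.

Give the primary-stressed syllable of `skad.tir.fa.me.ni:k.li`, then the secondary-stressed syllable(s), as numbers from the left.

primary 2, secondary 4, 6

Parse left to right into iambic (σˈσ) feet: (skad.ˈtir) (fa.ˈme) (ni:k.ˈli).
Foot heads (stressed positions): 2, 4, 6.
End Rule Leftmost: primary stress on the leftmost head = syllable 2.
Secondary stress on 4, 6: skad.ˈtir.fa.ˌme.ni:k.ˌli.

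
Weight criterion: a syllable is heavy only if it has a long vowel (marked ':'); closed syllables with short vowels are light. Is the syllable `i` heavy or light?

light

`i`: short vowel, open (no coda). Short vowel → light.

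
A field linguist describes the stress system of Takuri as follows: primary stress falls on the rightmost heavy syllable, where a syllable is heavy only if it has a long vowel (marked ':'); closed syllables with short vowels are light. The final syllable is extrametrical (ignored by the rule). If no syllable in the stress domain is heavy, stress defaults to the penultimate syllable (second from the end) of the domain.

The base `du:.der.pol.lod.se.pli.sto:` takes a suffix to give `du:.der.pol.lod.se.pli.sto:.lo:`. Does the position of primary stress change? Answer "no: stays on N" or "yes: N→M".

Base `du:.der.pol.lod.se.pli.sto:` (7 syllables):
  The final syllable (7, sto:) is extrametrical; the stress domain is syllables 1–6.
  Weights: 1 du: H, 2 der L, 3 pol L, 4 lod L, 5 se L, 6 pli L.
  Heavy syllables in the domain: 1. The rightmost is syllable 1 (du:).
  → primary stress on syllable 1.
Suffixed `du:.der.pol.lod.se.pli.sto:.lo:` (8 syllables):
  The final syllable (8, lo:) is extrametrical; the stress domain is syllables 1–7.
  Weights: 1 du: H, 2 der L, 3 pol L, 4 lod L, 5 se L, 6 pli L, 7 sto: H.
  Heavy syllables in the domain: 1, 7. The rightmost is syllable 7 (sto:).
  → primary stress on syllable 7.

yes: 1→7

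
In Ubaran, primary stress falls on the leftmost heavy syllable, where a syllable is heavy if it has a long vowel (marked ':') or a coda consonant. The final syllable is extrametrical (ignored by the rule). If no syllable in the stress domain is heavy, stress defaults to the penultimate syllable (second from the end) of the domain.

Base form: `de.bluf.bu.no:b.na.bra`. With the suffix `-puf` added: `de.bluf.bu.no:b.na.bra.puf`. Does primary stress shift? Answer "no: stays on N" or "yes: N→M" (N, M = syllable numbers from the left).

Base `de.bluf.bu.no:b.na.bra` (6 syllables):
  The final syllable (6, bra) is extrametrical; the stress domain is syllables 1–5.
  Weights: 1 de L, 2 bluf H, 3 bu L, 4 no:b H, 5 na L.
  Heavy syllables in the domain: 2, 4. The leftmost is syllable 2 (bluf).
  → primary stress on syllable 2.
Suffixed `de.bluf.bu.no:b.na.bra.puf` (7 syllables):
  The final syllable (7, puf) is extrametrical; the stress domain is syllables 1–6.
  Weights: 1 de L, 2 bluf H, 3 bu L, 4 no:b H, 5 na L, 6 bra L.
  Heavy syllables in the domain: 2, 4. The leftmost is syllable 2 (bluf).
  → primary stress on syllable 2.

no: stays on 2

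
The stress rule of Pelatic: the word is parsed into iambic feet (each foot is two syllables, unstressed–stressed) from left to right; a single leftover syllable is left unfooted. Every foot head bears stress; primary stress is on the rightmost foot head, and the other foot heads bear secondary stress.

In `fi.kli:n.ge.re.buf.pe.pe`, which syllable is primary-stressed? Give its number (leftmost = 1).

6

Parse left to right into iambic (σˈσ) feet: (fi.ˈkli:n) (ge.ˈre) (buf.ˈpe) pe. Syllable 7 is left unfooted.
Foot heads (stressed positions): 2, 4, 6.
End Rule Rightmost: primary stress on the rightmost head = syllable 6.
Primary stress: syllable 6 → fi.kli:n.ge.re.buf.ˈpe.pe.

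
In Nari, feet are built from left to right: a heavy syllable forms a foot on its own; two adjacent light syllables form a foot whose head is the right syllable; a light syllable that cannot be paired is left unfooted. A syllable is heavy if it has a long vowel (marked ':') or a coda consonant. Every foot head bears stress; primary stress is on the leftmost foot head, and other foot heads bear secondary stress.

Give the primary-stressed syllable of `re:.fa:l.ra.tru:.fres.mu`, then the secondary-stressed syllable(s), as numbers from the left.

Weights: 1 re: H, 2 fa:l H, 3 ra L, 4 tru: H, 5 fres H, 6 mu L.
Parse left to right (heavy = foot alone; LL = one foot; stranded L unfooted): (ˈre:) (ˈfa:l) ra (ˈtru:) (ˈfres) mu.
Foot heads: 1, 2, 4, 5.
Primary stress on the leftmost head = syllable 1.
Secondary stress on 2, 4, 5: ˈre:.ˌfa:l.ra.ˌtru:.ˌfres.mu.

primary 1, secondary 2, 4, 5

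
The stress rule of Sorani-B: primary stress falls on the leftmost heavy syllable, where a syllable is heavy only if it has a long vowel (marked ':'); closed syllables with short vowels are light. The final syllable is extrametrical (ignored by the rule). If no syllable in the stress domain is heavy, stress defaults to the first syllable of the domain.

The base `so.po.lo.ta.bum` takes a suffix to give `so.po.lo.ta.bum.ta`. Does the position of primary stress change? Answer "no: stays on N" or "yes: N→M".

no: stays on 1

Base `so.po.lo.ta.bum` (5 syllables):
  The final syllable (5, bum) is extrametrical; the stress domain is syllables 1–4.
  Weights: 1 so L, 2 po L, 3 lo L, 4 ta L.
  No heavy syllable in the domain; default to the first syllable of the domain = syllable 1.
  → primary stress on syllable 1.
Suffixed `so.po.lo.ta.bum.ta` (6 syllables):
  The final syllable (6, ta) is extrametrical; the stress domain is syllables 1–5.
  Weights: 1 so L, 2 po L, 3 lo L, 4 ta L, 5 bum L.
  No heavy syllable in the domain; default to the first syllable of the domain = syllable 1.
  → primary stress on syllable 1.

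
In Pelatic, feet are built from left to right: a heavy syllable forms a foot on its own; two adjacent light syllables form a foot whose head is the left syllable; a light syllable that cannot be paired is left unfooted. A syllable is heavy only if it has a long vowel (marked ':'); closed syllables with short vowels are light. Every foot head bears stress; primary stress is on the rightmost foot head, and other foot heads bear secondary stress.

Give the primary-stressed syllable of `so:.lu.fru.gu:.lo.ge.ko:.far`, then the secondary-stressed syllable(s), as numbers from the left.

Weights: 1 so: H, 2 lu L, 3 fru L, 4 gu: H, 5 lo L, 6 ge L, 7 ko: H, 8 far L.
Parse left to right (heavy = foot alone; LL = one foot; stranded L unfooted): (ˈso:) (ˈlu.fru) (ˈgu:) (ˈlo.ge) (ˈko:) far.
Foot heads: 1, 2, 4, 5, 7.
Primary stress on the rightmost head = syllable 7.
Secondary stress on 1, 2, 4, 5: ˌso:.ˌlu.fru.ˌgu:.ˌlo.ge.ˈko:.far.

primary 7, secondary 1, 2, 4, 5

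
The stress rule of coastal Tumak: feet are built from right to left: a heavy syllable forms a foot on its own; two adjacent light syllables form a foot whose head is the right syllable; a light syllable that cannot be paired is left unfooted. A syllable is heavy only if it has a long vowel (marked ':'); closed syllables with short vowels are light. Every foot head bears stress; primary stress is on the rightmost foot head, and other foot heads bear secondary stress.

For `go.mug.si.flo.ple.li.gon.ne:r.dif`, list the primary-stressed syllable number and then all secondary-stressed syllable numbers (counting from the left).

Weights: 1 go L, 2 mug L, 3 si L, 4 flo L, 5 ple L, 6 li L, 7 gon L, 8 ne:r H, 9 dif L.
Parse right to left (heavy = foot alone; LL = one foot; stranded L unfooted): go (mug.ˈsi) (flo.ˈple) (li.ˈgon) (ˈne:r) dif.
Foot heads: 3, 5, 7, 8.
Primary stress on the rightmost head = syllable 8.
Secondary stress on 3, 5, 7: go.mug.ˌsi.flo.ˌple.li.ˌgon.ˈne:r.dif.

primary 8, secondary 3, 5, 7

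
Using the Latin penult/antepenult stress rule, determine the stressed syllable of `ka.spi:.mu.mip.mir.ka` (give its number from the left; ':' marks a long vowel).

Classical Latin: stress the penult if heavy (long vowel or closed), else the antepenult.
Weights: 4 mip H, 5 mir H, 6 ka L.
The penult (syllable 5, mir) is heavy, so it takes stress.
Stress on syllable 5: ka.spi:.mu.mip.ˈmir.ka.

5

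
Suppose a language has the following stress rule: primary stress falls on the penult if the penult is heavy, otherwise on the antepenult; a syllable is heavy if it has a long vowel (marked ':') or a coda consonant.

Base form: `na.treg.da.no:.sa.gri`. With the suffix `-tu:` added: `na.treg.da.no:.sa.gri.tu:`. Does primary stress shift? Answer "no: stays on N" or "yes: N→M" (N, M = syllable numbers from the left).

Base `na.treg.da.no:.sa.gri` (6 syllables):
  Weights: 4 no: H, 5 sa L, 6 gri L.
  The penult (syllable 5, sa) is light, so stress falls on the antepenult (syllable 4, no:).
  → primary stress on syllable 4.
Suffixed `na.treg.da.no:.sa.gri.tu:` (7 syllables):
  Weights: 5 sa L, 6 gri L, 7 tu: H.
  The penult (syllable 6, gri) is light, so stress falls on the antepenult (syllable 5, sa).
  → primary stress on syllable 5.

yes: 4→5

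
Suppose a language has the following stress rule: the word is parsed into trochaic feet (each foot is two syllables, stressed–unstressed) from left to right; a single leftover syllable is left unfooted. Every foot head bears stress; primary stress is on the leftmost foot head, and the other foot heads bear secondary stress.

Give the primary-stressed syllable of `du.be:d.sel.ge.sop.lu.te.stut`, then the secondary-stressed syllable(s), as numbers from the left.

primary 1, secondary 3, 5, 7

Parse left to right into trochaic (ˈσσ) feet: (ˈdu.be:d) (ˈsel.ge) (ˈsop.lu) (ˈte.stut).
Foot heads (stressed positions): 1, 3, 5, 7.
End Rule Leftmost: primary stress on the leftmost head = syllable 1.
Secondary stress on 3, 5, 7: ˈdu.be:d.ˌsel.ge.ˌsop.lu.ˌte.stut.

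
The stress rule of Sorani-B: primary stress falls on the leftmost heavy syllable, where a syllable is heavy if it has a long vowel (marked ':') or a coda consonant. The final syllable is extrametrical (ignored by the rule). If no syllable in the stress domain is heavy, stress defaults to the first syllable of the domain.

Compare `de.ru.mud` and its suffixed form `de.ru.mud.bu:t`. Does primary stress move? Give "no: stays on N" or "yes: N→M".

Base `de.ru.mud` (3 syllables):
  The final syllable (3, mud) is extrametrical; the stress domain is syllables 1–2.
  Weights: 1 de L, 2 ru L.
  No heavy syllable in the domain; default to the first syllable of the domain = syllable 1.
  → primary stress on syllable 1.
Suffixed `de.ru.mud.bu:t` (4 syllables):
  The final syllable (4, bu:t) is extrametrical; the stress domain is syllables 1–3.
  Weights: 1 de L, 2 ru L, 3 mud H.
  Heavy syllables in the domain: 3. The leftmost is syllable 3 (mud).
  → primary stress on syllable 3.

yes: 1→3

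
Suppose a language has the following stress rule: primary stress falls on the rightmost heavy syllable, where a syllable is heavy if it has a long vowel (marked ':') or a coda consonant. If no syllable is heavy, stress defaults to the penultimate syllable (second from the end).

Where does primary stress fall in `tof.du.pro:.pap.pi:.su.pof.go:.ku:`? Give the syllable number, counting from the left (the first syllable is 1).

Weights: 1 tof H, 2 du L, 3 pro: H, 4 pap H, 5 pi: H, 6 su L, 7 pof H, 8 go: H, 9 ku: H.
Heavy syllables in the domain: 1, 3, 4, 5, 7, 8, 9. The rightmost is syllable 9 (ku:).
Primary stress: syllable 9 → tof.du.pro:.pap.pi:.su.pof.go:.ˈku:.

9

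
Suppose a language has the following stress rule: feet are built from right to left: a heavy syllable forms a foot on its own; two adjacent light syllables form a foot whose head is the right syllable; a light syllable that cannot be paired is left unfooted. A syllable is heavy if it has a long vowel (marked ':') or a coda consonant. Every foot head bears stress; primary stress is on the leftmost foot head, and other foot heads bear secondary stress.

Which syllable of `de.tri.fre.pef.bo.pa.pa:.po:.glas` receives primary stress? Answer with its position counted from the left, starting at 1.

Weights: 1 de L, 2 tri L, 3 fre L, 4 pef H, 5 bo L, 6 pa L, 7 pa: H, 8 po: H, 9 glas H.
Parse right to left (heavy = foot alone; LL = one foot; stranded L unfooted): de (tri.ˈfre) (ˈpef) (bo.ˈpa) (ˈpa:) (ˈpo:) (ˈglas).
Foot heads: 3, 4, 6, 7, 8, 9.
Primary stress on the leftmost head = syllable 3.
Primary stress: syllable 3 → de.tri.ˈfre.pef.bo.pa.pa:.po:.glas.

3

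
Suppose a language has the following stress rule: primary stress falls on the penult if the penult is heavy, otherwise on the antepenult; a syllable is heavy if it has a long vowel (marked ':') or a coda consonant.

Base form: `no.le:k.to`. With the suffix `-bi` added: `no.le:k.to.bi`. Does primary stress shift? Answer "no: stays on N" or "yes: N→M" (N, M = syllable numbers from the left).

Base `no.le:k.to` (3 syllables):
  Weights: 1 no L, 2 le:k H, 3 to L.
  The penult (syllable 2, le:k) is heavy, so it takes stress.
  → primary stress on syllable 2.
Suffixed `no.le:k.to.bi` (4 syllables):
  Weights: 2 le:k H, 3 to L, 4 bi L.
  The penult (syllable 3, to) is light, so stress falls on the antepenult (syllable 2, le:k).
  → primary stress on syllable 2.

no: stays on 2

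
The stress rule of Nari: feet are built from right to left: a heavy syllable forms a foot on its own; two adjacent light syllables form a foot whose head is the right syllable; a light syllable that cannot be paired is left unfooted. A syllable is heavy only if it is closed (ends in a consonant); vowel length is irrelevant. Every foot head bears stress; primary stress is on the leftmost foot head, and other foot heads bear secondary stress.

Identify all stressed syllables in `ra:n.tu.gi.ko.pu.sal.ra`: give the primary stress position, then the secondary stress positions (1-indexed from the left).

Weights: 1 ra:n H, 2 tu L, 3 gi L, 4 ko L, 5 pu L, 6 sal H, 7 ra L.
Parse right to left (heavy = foot alone; LL = one foot; stranded L unfooted): (ˈra:n) (tu.ˈgi) (ko.ˈpu) (ˈsal) ra.
Foot heads: 1, 3, 5, 6.
Primary stress on the leftmost head = syllable 1.
Secondary stress on 3, 5, 6: ˈra:n.tu.ˌgi.ko.ˌpu.ˌsal.ra.

primary 1, secondary 3, 5, 6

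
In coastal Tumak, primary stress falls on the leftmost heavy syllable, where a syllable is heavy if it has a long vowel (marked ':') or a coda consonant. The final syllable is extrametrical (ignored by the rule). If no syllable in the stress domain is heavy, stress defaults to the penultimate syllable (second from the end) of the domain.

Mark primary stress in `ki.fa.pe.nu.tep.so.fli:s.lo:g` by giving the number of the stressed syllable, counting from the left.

The final syllable (8, lo:g) is extrametrical; the stress domain is syllables 1–7.
Weights: 1 ki L, 2 fa L, 3 pe L, 4 nu L, 5 tep H, 6 so L, 7 fli:s H.
Heavy syllables in the domain: 5, 7. The leftmost is syllable 5 (tep).
Primary stress: syllable 5 → ki.fa.pe.nu.ˈtep.so.fli:s.lo:g.

5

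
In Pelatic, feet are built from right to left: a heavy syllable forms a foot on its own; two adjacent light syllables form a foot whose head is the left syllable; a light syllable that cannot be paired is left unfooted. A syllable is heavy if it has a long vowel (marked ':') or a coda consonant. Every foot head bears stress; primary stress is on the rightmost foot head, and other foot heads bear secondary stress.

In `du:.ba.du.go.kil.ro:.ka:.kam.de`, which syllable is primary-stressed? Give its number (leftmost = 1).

8

Weights: 1 du: H, 2 ba L, 3 du L, 4 go L, 5 kil H, 6 ro: H, 7 ka: H, 8 kam H, 9 de L.
Parse right to left (heavy = foot alone; LL = one foot; stranded L unfooted): (ˈdu:) ba (ˈdu.go) (ˈkil) (ˈro:) (ˈka:) (ˈkam) de.
Foot heads: 1, 3, 5, 6, 7, 8.
Primary stress on the rightmost head = syllable 8.
Primary stress: syllable 8 → du:.ba.du.go.kil.ro:.ka:.ˈkam.de.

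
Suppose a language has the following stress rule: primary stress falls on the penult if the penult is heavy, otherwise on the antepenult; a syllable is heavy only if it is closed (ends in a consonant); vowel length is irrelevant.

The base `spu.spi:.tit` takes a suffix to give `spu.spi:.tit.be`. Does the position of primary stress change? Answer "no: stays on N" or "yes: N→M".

yes: 1→3

Base `spu.spi:.tit` (3 syllables):
  Weights: 1 spu L, 2 spi: L, 3 tit H.
  The penult (syllable 2, spi:) is light, so stress falls on the antepenult (syllable 1, spu).
  → primary stress on syllable 1.
Suffixed `spu.spi:.tit.be` (4 syllables):
  Weights: 2 spi: L, 3 tit H, 4 be L.
  The penult (syllable 3, tit) is heavy, so it takes stress.
  → primary stress on syllable 3.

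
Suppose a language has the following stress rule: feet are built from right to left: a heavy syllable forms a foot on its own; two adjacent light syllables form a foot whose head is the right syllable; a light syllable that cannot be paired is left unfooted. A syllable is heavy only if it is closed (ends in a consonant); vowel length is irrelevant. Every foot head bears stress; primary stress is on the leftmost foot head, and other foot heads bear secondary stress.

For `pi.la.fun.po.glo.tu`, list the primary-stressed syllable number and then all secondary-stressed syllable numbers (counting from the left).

Weights: 1 pi L, 2 la L, 3 fun H, 4 po L, 5 glo L, 6 tu L.
Parse right to left (heavy = foot alone; LL = one foot; stranded L unfooted): (pi.ˈla) (ˈfun) po (glo.ˈtu).
Foot heads: 2, 3, 6.
Primary stress on the leftmost head = syllable 2.
Secondary stress on 3, 6: pi.ˈla.ˌfun.po.glo.ˌtu.

primary 2, secondary 3, 6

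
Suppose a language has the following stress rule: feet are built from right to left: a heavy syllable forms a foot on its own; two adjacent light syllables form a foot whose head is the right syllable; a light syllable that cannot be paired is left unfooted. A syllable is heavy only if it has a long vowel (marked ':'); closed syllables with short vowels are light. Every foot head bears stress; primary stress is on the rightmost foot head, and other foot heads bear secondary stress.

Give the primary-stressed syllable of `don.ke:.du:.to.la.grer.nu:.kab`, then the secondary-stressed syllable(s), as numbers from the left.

primary 7, secondary 2, 3, 6

Weights: 1 don L, 2 ke: H, 3 du: H, 4 to L, 5 la L, 6 grer L, 7 nu: H, 8 kab L.
Parse right to left (heavy = foot alone; LL = one foot; stranded L unfooted): don (ˈke:) (ˈdu:) to (la.ˈgrer) (ˈnu:) kab.
Foot heads: 2, 3, 6, 7.
Primary stress on the rightmost head = syllable 7.
Secondary stress on 2, 3, 6: don.ˌke:.ˌdu:.to.la.ˌgrer.ˈnu:.kab.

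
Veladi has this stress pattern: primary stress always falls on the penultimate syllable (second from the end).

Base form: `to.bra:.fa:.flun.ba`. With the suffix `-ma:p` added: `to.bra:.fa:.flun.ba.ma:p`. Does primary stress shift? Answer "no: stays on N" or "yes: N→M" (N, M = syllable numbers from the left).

yes: 4→5

Base `to.bra:.fa:.flun.ba` (5 syllables):
  The word has 5 syllables; the penultimate syllable (second from the end) is syllable 4 (flun).
  → primary stress on syllable 4.
Suffixed `to.bra:.fa:.flun.ba.ma:p` (6 syllables):
  The word has 6 syllables; the penultimate syllable (second from the end) is syllable 5 (ba).
  → primary stress on syllable 5.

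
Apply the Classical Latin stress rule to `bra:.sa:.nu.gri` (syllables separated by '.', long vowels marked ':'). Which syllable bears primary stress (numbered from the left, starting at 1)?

2

Classical Latin: stress the penult if heavy (long vowel or closed), else the antepenult.
Weights: 2 sa: H, 3 nu L, 4 gri L.
The penult (syllable 3, nu) is light, so stress falls on the antepenult (syllable 2, sa:).
Stress on syllable 2: bra:.ˈsa:.nu.gri.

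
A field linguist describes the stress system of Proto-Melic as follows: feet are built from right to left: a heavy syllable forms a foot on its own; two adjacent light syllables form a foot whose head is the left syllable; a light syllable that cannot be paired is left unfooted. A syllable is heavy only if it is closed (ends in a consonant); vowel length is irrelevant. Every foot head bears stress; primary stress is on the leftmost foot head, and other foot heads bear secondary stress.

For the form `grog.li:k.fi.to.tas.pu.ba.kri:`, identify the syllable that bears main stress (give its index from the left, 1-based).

Weights: 1 grog H, 2 li:k H, 3 fi L, 4 to L, 5 tas H, 6 pu L, 7 ba L, 8 kri: L.
Parse right to left (heavy = foot alone; LL = one foot; stranded L unfooted): (ˈgrog) (ˈli:k) (ˈfi.to) (ˈtas) pu (ˈba.kri:).
Foot heads: 1, 2, 3, 5, 7.
Primary stress on the leftmost head = syllable 1.
Primary stress: syllable 1 → ˈgrog.li:k.fi.to.tas.pu.ba.kri:.

1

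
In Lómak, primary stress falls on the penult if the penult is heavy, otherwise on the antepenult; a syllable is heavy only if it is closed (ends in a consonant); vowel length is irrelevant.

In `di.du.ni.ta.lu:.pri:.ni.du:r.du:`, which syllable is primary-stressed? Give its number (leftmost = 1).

8

Weights: 7 ni L, 8 du:r H, 9 du: L.
The penult (syllable 8, du:r) is heavy, so it takes stress.
Primary stress: syllable 8 → di.du.ni.ta.lu:.pri:.ni.ˈdu:r.du:.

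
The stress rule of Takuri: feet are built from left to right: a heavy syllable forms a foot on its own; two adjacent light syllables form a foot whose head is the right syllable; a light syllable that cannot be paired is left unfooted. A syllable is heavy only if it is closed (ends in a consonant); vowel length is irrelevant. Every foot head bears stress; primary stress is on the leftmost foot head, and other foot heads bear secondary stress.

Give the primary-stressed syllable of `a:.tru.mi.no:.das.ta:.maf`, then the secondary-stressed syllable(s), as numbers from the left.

primary 2, secondary 4, 5, 7

Weights: 1 a: L, 2 tru L, 3 mi L, 4 no: L, 5 das H, 6 ta: L, 7 maf H.
Parse left to right (heavy = foot alone; LL = one foot; stranded L unfooted): (a:.ˈtru) (mi.ˈno:) (ˈdas) ta: (ˈmaf).
Foot heads: 2, 4, 5, 7.
Primary stress on the leftmost head = syllable 2.
Secondary stress on 4, 5, 7: a:.ˈtru.mi.ˌno:.ˌdas.ta:.ˌmaf.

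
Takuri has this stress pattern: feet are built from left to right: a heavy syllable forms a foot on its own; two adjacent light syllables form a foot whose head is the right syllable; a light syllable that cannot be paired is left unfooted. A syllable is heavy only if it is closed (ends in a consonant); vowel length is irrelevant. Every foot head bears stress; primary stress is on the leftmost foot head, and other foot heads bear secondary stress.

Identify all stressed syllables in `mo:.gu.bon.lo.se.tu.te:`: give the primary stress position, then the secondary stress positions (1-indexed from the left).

primary 2, secondary 3, 5, 7

Weights: 1 mo: L, 2 gu L, 3 bon H, 4 lo L, 5 se L, 6 tu L, 7 te: L.
Parse left to right (heavy = foot alone; LL = one foot; stranded L unfooted): (mo:.ˈgu) (ˈbon) (lo.ˈse) (tu.ˈte:).
Foot heads: 2, 3, 5, 7.
Primary stress on the leftmost head = syllable 2.
Secondary stress on 3, 5, 7: mo:.ˈgu.ˌbon.lo.ˌse.tu.ˌte:.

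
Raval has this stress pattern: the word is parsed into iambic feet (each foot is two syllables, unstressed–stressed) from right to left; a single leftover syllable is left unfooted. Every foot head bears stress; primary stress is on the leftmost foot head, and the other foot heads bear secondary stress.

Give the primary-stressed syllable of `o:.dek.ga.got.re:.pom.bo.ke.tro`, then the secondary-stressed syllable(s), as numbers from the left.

Parse right to left into iambic (σˈσ) feet: o: (dek.ˈga) (got.ˈre:) (pom.ˈbo) (ke.ˈtro). Syllable 1 is left unfooted.
Foot heads (stressed positions): 3, 5, 7, 9.
End Rule Leftmost: primary stress on the leftmost head = syllable 3.
Secondary stress on 5, 7, 9: o:.dek.ˈga.got.ˌre:.pom.ˌbo.ke.ˌtro.

primary 3, secondary 5, 7, 9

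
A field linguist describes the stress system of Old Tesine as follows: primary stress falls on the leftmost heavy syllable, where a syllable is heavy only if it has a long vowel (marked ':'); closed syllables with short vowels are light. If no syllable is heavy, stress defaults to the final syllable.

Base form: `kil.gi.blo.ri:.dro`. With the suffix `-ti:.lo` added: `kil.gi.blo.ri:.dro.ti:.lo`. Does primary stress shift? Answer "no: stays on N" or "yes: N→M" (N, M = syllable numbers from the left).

Base `kil.gi.blo.ri:.dro` (5 syllables):
  Weights: 1 kil L, 2 gi L, 3 blo L, 4 ri: H, 5 dro L.
  Heavy syllables in the domain: 4. The leftmost is syllable 4 (ri:).
  → primary stress on syllable 4.
Suffixed `kil.gi.blo.ri:.dro.ti:.lo` (7 syllables):
  Weights: 1 kil L, 2 gi L, 3 blo L, 4 ri: H, 5 dro L, 6 ti: H, 7 lo L.
  Heavy syllables in the domain: 4, 6. The leftmost is syllable 4 (ri:).
  → primary stress on syllable 4.

no: stays on 4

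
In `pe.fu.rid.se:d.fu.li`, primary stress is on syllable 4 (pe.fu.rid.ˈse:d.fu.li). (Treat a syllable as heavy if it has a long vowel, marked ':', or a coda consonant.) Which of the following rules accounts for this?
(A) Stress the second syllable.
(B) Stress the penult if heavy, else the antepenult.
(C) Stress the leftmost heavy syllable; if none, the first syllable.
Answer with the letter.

B

Rule A → syllable 2 (observed: 4).
Rule B → syllable 4 ✓.
Rule C → syllable 3 (observed: 4).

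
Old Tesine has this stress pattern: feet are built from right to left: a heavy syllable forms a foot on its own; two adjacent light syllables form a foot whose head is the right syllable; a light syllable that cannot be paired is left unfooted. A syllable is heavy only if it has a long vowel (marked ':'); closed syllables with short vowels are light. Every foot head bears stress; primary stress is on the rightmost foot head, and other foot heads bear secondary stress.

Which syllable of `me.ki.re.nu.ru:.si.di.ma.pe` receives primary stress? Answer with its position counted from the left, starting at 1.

9

Weights: 1 me L, 2 ki L, 3 re L, 4 nu L, 5 ru: H, 6 si L, 7 di L, 8 ma L, 9 pe L.
Parse right to left (heavy = foot alone; LL = one foot; stranded L unfooted): (me.ˈki) (re.ˈnu) (ˈru:) (si.ˈdi) (ma.ˈpe).
Foot heads: 2, 4, 5, 7, 9.
Primary stress on the rightmost head = syllable 9.
Primary stress: syllable 9 → me.ki.re.nu.ru:.si.di.ma.ˈpe.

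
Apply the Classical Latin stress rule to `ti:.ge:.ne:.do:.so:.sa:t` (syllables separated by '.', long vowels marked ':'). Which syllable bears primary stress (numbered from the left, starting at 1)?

5

Classical Latin: stress the penult if heavy (long vowel or closed), else the antepenult.
Weights: 4 do: H, 5 so: H, 6 sa:t H.
The penult (syllable 5, so:) is heavy, so it takes stress.
Stress on syllable 5: ti:.ge:.ne:.do:.ˈso:.sa:t.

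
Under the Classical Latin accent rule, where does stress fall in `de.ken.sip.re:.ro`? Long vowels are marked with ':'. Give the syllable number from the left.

4

Classical Latin: stress the penult if heavy (long vowel or closed), else the antepenult.
Weights: 3 sip H, 4 re: H, 5 ro L.
The penult (syllable 4, re:) is heavy, so it takes stress.
Stress on syllable 4: de.ken.sip.ˈre:.ro.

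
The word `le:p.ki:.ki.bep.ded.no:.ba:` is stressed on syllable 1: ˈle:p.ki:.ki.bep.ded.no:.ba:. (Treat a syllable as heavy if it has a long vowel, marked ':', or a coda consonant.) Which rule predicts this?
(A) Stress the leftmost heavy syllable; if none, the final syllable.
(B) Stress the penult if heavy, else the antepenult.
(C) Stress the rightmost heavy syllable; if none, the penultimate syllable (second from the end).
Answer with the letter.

A

Rule A → syllable 1 ✓.
Rule B → syllable 6 (observed: 1).
Rule C → syllable 7 (observed: 1).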